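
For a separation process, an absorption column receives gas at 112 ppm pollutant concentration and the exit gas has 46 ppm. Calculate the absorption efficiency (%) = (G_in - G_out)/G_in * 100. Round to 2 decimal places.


Efficiency = (G_in - G_out) / G_in * 100%
Efficiency = (112 - 46) / 112 * 100
Efficiency = 66 / 112 * 100
Efficiency = 58.93%


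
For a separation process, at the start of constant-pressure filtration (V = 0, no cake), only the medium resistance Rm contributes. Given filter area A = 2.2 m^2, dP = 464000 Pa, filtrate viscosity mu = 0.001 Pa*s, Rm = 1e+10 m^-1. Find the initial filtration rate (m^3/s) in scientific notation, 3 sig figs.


rate = A * dP / (mu * Rm)
rate = 2.2 * 464000 / (0.001 * 1e+10)
rate = 1020800.0 / 1.000e+07
rate = 1.02e-01 m^3/s


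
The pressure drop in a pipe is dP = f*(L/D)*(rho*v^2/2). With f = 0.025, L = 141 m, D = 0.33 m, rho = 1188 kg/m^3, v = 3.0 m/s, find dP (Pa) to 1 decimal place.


dP = f * (L/D) * (rho*v^2/2)
dP = 0.025 * (141/0.33) * (1188*3.0^2/2)
L/D = 427.27272727
rho*v^2/2 = 1188*9.0/2 = 5346.0
dP = 0.025 * 427.27272727 * 5346.0
dP = 57105.0 Pa


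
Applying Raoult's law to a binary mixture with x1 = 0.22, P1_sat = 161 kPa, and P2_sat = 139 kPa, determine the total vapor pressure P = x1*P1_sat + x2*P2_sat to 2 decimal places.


P = x1*P1_sat + x2*P2_sat
x2 = 1 - x1 = 1 - 0.22 = 0.78
P = 0.22*161 + 0.78*139
P = 35.42 + 108.42
P = 143.84 kPa


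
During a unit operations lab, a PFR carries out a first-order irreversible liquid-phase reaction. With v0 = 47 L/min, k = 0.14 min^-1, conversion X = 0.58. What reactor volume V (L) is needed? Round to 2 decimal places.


V = (v0/k) * ln(1/(1-X))
V = (47/0.14) * ln(1/(1-0.58))
V = 335.714286 * ln(2.380952)
V = 335.714286 * 0.8675
V = 291.23 L


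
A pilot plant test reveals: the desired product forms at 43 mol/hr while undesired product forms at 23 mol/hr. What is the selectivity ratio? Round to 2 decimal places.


S = desired product rate / undesired product rate
S = 43 / 23
S = 1.87


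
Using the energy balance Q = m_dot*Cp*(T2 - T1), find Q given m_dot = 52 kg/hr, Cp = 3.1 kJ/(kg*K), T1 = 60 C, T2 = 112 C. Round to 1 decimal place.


Q = m_dot * Cp * (T2 - T1)
Q = 52 * 3.1 * (112 - 60)
Q = 52 * 3.1 * 52
Q = 8382.4 kJ/hr


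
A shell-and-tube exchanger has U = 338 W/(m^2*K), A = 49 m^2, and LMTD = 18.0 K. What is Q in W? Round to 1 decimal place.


Q = U * A * LMTD
Q = 338 * 49 * 18.0
Q = 298116.0 W


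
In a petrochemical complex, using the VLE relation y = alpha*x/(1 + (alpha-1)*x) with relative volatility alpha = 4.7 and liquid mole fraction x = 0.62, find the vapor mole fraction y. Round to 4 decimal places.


y = alpha*x / (1 + (alpha-1)*x)
y = 4.7*0.62 / (1 + (4.7-1)*0.62)
y = 2.914 / (1 + 2.294)
y = 2.914 / 3.294
y = 0.8846


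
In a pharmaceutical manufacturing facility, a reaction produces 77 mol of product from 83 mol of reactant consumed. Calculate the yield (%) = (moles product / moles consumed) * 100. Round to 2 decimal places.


Yield = (moles product / moles consumed) * 100%
Yield = (77 / 83) * 100
Yield = 0.9277 * 100
Yield = 92.77%


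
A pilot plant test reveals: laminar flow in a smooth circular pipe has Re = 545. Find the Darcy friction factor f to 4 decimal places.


f = 64 / Re
f = 64 / 545
f = 0.1174


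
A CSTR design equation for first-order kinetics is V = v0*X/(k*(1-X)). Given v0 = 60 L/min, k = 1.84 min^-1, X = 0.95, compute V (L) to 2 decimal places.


V = v0 * X / (k * (1 - X))
V = 60 * 0.95 / (1.84 * (1 - 0.95))
V = 57.0 / (1.84 * 0.05)
V = 57.0 / 0.092
V = 619.57 L


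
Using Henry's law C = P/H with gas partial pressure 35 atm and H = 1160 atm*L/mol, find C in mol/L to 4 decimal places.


C = P / H
C = 35 / 1160
C = 0.0302 mol/L


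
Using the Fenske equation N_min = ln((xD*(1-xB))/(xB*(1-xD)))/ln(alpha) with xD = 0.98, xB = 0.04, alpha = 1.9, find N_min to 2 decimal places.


N_min = ln((xD*(1-xB))/(xB*(1-xD))) / ln(alpha)
Numerator inside ln: 0.9408 / 0.0008 = 1176.0
ln(1176.0) = 7.069874
ln(alpha) = ln(1.9) = 0.641854
N_min = 7.069874 / 0.641854 = 11.01


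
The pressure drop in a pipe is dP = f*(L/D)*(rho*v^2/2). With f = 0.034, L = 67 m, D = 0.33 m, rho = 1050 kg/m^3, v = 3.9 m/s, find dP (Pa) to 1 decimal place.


dP = f * (L/D) * (rho*v^2/2)
dP = 0.034 * (67/0.33) * (1050*3.9^2/2)
L/D = 203.03030303
rho*v^2/2 = 1050*15.21/2 = 7985.25
dP = 0.034 * 203.03030303 * 7985.25
dP = 55122.4 Pa


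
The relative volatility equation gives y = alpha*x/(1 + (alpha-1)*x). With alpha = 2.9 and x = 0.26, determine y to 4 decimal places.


y = alpha*x / (1 + (alpha-1)*x)
y = 2.9*0.26 / (1 + (2.9-1)*0.26)
y = 0.754 / (1 + 0.494)
y = 0.754 / 1.494
y = 0.5047


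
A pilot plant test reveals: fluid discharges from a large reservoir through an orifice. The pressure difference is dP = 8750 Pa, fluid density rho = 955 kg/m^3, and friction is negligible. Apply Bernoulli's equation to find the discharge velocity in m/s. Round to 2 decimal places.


v = sqrt(2*dP/rho)
v = sqrt(2*8750/955)
v = sqrt(18.324607)
v = 4.28 m/s


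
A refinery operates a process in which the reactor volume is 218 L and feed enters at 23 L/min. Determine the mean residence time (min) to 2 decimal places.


tau = V / v0
tau = 218 / 23
tau = 9.48 min


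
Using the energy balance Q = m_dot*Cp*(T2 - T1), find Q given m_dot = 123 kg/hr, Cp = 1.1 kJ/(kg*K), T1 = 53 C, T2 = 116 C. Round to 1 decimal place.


Q = m_dot * Cp * (T2 - T1)
Q = 123 * 1.1 * (116 - 53)
Q = 123 * 1.1 * 63
Q = 8523.9 kJ/hr


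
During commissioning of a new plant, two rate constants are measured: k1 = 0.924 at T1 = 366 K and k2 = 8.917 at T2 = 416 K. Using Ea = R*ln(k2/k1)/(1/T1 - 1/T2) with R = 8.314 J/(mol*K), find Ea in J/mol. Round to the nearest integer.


Ea = R * ln(k2/k1) / (1/T1 - 1/T2)
ln(k2/k1) = ln(8.917/0.924) = 2.2670028
1/T1 - 1/T2 = 1/366 - 1/416 = 0.000328394283
Ea = 8.314 * 2.2670028 / 0.000328394283
Ea = 57394 J/mol


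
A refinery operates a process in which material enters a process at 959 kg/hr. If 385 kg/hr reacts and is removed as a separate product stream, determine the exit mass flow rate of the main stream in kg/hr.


Steady-state mass balance on the main outlet: F_out = F_in - F_removed
F_out = 959 - 385
F_out = 574 kg/hr


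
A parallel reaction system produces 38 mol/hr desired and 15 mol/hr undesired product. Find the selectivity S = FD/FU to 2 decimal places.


S = desired product rate / undesired product rate
S = 38 / 15
S = 2.53


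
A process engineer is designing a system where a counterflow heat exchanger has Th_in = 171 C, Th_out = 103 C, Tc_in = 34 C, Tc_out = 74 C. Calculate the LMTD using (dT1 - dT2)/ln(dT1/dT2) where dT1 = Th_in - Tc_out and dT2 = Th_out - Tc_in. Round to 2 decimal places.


dT1 = Th_in - Tc_out = 171 - 74 = 97
dT2 = Th_out - Tc_in = 103 - 34 = 69
LMTD = (dT1 - dT2) / ln(dT1/dT2)
LMTD = (97 - 69) / ln(97/69)
LMTD = 82.21 K


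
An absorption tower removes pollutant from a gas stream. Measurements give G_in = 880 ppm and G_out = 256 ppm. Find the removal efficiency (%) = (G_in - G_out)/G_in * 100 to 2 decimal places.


Efficiency = (G_in - G_out) / G_in * 100%
Efficiency = (880 - 256) / 880 * 100
Efficiency = 624 / 880 * 100
Efficiency = 70.91%


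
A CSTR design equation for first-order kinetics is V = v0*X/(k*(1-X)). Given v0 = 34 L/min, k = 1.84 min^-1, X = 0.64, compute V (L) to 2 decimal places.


V = v0 * X / (k * (1 - X))
V = 34 * 0.64 / (1.84 * (1 - 0.64))
V = 21.76 / (1.84 * 0.36)
V = 21.76 / 0.6624
V = 32.85 L


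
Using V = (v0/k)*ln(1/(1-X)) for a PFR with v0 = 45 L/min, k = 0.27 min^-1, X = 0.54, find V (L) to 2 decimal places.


V = (v0/k) * ln(1/(1-X))
V = (45/0.27) * ln(1/(1-0.54))
V = 166.666667 * ln(2.173913)
V = 166.666667 * 0.776529
V = 129.42 L


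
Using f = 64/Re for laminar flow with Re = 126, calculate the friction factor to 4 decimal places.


f = 64 / Re
f = 64 / 126
f = 0.5079


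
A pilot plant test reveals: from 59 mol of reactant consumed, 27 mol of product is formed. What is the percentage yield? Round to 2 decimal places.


Yield = (moles product / moles consumed) * 100%
Yield = (27 / 59) * 100
Yield = 0.4576 * 100
Yield = 45.76%


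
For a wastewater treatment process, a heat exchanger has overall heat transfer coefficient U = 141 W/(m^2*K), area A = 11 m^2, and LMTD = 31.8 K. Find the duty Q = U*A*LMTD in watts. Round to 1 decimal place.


Q = U * A * LMTD
Q = 141 * 11 * 31.8
Q = 49321.8 W


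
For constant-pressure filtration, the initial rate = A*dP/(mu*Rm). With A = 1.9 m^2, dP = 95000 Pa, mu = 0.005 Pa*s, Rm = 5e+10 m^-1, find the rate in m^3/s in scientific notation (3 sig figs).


rate = A * dP / (mu * Rm)
rate = 1.9 * 95000 / (0.005 * 5e+10)
rate = 180500.0 / 2.500e+08
rate = 7.22e-04 m^3/s


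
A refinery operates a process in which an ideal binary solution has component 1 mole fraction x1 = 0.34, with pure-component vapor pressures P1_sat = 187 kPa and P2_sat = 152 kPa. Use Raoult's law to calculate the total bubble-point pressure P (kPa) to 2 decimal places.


P = x1*P1_sat + x2*P2_sat
x2 = 1 - x1 = 1 - 0.34 = 0.66
P = 0.34*187 + 0.66*152
P = 63.58 + 100.32
P = 163.90 kPa


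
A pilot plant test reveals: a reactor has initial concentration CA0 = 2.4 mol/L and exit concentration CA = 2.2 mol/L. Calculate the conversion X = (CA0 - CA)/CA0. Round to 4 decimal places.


X = (CA0 - CA) / CA0
X = (2.4 - 2.2) / 2.4
X = 0.2 / 2.4
X = 0.0833


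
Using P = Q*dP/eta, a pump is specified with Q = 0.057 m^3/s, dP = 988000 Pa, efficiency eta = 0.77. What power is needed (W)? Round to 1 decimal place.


P = Q * dP / eta
P = 0.057 * 988000 / 0.77
P = 56316.0 / 0.77
P = 73137.7 W


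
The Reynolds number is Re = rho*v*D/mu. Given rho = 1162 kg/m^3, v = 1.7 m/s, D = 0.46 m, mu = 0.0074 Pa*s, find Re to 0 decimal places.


Re = rho * v * D / mu
Re = 1162 * 1.7 * 0.46 / 0.0074
Re = 908.684 / 0.0074
Re = 122795


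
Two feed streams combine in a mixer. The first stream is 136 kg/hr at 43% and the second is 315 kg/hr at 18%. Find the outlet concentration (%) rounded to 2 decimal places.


Mass balance on solute: F1*x1 + F2*x2 = F3*x3
F3 = F1 + F2 = 136 + 315 = 451 kg/hr
x3 = (F1*x1 + F2*x2)/F3
x3 = (136*0.43 + 315*0.18) / 451
x3 = 25.54%


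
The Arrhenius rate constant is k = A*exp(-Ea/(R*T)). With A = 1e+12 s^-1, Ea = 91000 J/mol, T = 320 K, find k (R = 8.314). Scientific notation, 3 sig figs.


k = A * exp(-Ea/(R*T))
k = 1e+12 * exp(-91000 / (8.314 * 320))
k = 1e+12 * exp(-34.204354)
k = 1.40e-03


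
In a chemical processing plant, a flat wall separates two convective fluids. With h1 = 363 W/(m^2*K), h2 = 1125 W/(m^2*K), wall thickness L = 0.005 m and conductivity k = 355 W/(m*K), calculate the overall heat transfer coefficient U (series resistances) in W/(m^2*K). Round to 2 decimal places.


1/U = 1/h1 + L/k + 1/h2
1/U = 1/363 + 0.005/355 + 1/1125
1/U = 0.0027548209 + 1.40845e-05 + 0.0008888889
1/U = 0.0036577943
U = 273.39 W/(m^2*K)


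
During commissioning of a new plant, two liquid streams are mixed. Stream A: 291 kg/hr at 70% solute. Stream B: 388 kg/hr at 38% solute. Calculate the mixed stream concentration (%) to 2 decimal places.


Mass balance on solute: F1*x1 + F2*x2 = F3*x3
F3 = F1 + F2 = 291 + 388 = 679 kg/hr
x3 = (F1*x1 + F2*x2)/F3
x3 = (291*0.7 + 388*0.38) / 679
x3 = 51.71%


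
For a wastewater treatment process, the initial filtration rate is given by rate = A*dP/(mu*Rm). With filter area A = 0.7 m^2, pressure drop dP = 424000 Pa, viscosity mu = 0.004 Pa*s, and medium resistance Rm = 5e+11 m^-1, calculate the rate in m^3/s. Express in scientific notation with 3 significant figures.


rate = A * dP / (mu * Rm)
rate = 0.7 * 424000 / (0.004 * 5e+11)
rate = 296800.0 / 2.000e+09
rate = 1.48e-04 m^3/s


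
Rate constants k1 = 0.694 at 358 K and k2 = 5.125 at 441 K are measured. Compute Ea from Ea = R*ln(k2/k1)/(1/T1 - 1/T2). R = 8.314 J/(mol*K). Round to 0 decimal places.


Ea = R * ln(k2/k1) / (1/T1 - 1/T2)
ln(k2/k1) = ln(5.125/0.694) = 1.9994138
1/T1 - 1/T2 = 1/358 - 1/441 = 0.000525722393
Ea = 8.314 * 1.9994138 / 0.000525722393
Ea = 31620 J/mol


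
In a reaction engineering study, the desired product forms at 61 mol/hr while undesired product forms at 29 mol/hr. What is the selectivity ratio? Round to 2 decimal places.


S = desired product rate / undesired product rate
S = 61 / 29
S = 2.10


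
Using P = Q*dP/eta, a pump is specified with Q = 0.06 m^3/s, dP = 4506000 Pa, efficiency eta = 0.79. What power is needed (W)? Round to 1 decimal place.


P = Q * dP / eta
P = 0.06 * 4506000 / 0.79
P = 270360.0 / 0.79
P = 342227.8 W


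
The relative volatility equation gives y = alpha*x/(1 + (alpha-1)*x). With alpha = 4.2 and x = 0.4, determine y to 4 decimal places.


y = alpha*x / (1 + (alpha-1)*x)
y = 4.2*0.4 / (1 + (4.2-1)*0.4)
y = 1.68 / (1 + 1.28)
y = 1.68 / 2.28
y = 0.7368


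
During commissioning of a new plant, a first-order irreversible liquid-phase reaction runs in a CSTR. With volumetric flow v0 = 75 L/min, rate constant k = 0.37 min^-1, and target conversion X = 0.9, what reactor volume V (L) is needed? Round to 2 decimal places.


V = v0 * X / (k * (1 - X))
V = 75 * 0.9 / (0.37 * (1 - 0.9))
V = 67.5 / (0.37 * 0.1)
V = 67.5 / 0.037
V = 1824.32 L


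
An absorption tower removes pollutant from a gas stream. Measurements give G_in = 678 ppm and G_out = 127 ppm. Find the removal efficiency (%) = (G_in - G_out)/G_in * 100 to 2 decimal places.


Efficiency = (G_in - G_out) / G_in * 100%
Efficiency = (678 - 127) / 678 * 100
Efficiency = 551 / 678 * 100
Efficiency = 81.27%


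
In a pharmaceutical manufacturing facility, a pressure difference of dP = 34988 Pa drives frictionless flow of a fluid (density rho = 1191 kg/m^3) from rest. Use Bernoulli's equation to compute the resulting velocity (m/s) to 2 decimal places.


v = sqrt(2*dP/rho)
v = sqrt(2*34988/1191)
v = sqrt(58.753988)
v = 7.67 m/s


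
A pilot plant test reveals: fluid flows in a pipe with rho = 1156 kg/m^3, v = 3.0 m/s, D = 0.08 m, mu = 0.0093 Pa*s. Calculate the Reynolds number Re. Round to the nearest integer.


Re = rho * v * D / mu
Re = 1156 * 3.0 * 0.08 / 0.0093
Re = 277.44 / 0.0093
Re = 29832


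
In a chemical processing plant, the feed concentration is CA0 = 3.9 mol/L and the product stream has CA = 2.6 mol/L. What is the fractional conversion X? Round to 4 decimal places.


X = (CA0 - CA) / CA0
X = (3.9 - 2.6) / 3.9
X = 1.3 / 3.9
X = 0.3333


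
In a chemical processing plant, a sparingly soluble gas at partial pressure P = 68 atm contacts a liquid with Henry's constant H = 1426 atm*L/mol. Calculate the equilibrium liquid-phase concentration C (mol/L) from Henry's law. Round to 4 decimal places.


C = P / H
C = 68 / 1426
C = 0.0477 mol/L


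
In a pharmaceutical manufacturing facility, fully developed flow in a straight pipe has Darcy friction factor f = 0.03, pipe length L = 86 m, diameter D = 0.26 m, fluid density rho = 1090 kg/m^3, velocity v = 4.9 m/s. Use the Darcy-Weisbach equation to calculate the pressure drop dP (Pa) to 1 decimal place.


dP = f * (L/D) * (rho*v^2/2)
dP = 0.03 * (86/0.26) * (1090*4.9^2/2)
L/D = 330.76923077
rho*v^2/2 = 1090*24.01/2 = 13085.45
dP = 0.03 * 330.76923077 * 13085.45
dP = 129847.9 Pa


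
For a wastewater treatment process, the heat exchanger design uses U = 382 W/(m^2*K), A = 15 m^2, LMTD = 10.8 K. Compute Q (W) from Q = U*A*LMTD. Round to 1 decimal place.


Q = U * A * LMTD
Q = 382 * 15 * 10.8
Q = 61884.0 W


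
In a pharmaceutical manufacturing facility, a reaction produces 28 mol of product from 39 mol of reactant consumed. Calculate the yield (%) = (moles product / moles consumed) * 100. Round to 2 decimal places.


Yield = (moles product / moles consumed) * 100%
Yield = (28 / 39) * 100
Yield = 0.7179 * 100
Yield = 71.79%


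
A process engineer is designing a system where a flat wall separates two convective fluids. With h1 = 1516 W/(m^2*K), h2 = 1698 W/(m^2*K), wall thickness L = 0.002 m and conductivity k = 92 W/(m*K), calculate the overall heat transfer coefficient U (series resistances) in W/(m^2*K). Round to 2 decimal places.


1/U = 1/h1 + L/k + 1/h2
1/U = 1/1516 + 0.002/92 + 1/1698
1/U = 0.0006596306 + 2.17391e-05 + 0.0005889282
1/U = 0.0012702979
U = 787.22 W/(m^2*K)


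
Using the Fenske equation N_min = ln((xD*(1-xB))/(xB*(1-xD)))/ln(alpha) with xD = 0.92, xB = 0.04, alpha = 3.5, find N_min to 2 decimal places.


N_min = ln((xD*(1-xB))/(xB*(1-xD))) / ln(alpha)
Numerator inside ln: 0.8832 / 0.0032 = 276.0
ln(276.0) = 5.620401
ln(alpha) = ln(3.5) = 1.252763
N_min = 5.620401 / 1.252763 = 4.49


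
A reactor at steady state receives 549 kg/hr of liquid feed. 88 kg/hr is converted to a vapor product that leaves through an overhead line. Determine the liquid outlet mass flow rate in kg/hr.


Steady-state mass balance on the main outlet: F_out = F_in - F_removed
F_out = 549 - 88
F_out = 461 kg/hr


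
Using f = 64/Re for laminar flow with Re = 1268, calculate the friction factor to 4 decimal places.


f = 64 / Re
f = 64 / 1268
f = 0.0505


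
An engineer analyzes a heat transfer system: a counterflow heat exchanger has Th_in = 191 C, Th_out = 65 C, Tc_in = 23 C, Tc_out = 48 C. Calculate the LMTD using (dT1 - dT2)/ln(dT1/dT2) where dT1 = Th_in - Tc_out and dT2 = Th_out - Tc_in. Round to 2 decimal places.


dT1 = Th_in - Tc_out = 191 - 48 = 143
dT2 = Th_out - Tc_in = 65 - 23 = 42
LMTD = (dT1 - dT2) / ln(dT1/dT2)
LMTD = (143 - 42) / ln(143/42)
LMTD = 82.44 K


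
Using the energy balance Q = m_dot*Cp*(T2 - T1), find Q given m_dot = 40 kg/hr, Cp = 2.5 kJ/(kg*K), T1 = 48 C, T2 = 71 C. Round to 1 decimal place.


Q = m_dot * Cp * (T2 - T1)
Q = 40 * 2.5 * (71 - 48)
Q = 40 * 2.5 * 23
Q = 2300.0 kJ/hr


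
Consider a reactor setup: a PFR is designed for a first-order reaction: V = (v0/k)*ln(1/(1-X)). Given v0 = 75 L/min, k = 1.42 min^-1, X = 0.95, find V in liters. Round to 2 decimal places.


V = (v0/k) * ln(1/(1-X))
V = (75/1.42) * ln(1/(1-0.95))
V = 52.816901 * ln(20.0)
V = 52.816901 * 2.995732
V = 158.23 L


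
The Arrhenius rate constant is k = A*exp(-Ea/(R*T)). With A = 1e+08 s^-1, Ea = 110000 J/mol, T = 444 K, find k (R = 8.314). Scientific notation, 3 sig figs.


k = A * exp(-Ea/(R*T))
k = 1e+08 * exp(-110000 / (8.314 * 444))
k = 1e+08 * exp(-29.798863)
k = 1.14e-05


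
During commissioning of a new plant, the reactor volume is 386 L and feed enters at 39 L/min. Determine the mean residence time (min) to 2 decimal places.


tau = V / v0
tau = 386 / 39
tau = 9.90 min


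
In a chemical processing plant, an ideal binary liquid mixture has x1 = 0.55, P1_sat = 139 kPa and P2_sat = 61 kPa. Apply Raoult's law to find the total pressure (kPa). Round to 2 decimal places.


P = x1*P1_sat + x2*P2_sat
x2 = 1 - x1 = 1 - 0.55 = 0.45
P = 0.55*139 + 0.45*61
P = 76.45 + 27.45
P = 103.90 kPa


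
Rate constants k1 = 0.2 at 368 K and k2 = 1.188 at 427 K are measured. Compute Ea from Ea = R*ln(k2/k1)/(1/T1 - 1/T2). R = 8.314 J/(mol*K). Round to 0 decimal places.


Ea = R * ln(k2/k1) / (1/T1 - 1/T2)
ln(k2/k1) = ln(1.188/0.2) = 1.7817091
1/T1 - 1/T2 = 1/368 - 1/427 = 0.00037547093
Ea = 8.314 * 1.7817091 / 0.00037547093
Ea = 39452 J/mol


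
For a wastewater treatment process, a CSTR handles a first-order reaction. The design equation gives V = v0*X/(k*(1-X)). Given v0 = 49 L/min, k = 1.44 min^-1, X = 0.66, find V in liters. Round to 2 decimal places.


V = v0 * X / (k * (1 - X))
V = 49 * 0.66 / (1.44 * (1 - 0.66))
V = 32.34 / (1.44 * 0.34)
V = 32.34 / 0.4896
V = 66.05 L


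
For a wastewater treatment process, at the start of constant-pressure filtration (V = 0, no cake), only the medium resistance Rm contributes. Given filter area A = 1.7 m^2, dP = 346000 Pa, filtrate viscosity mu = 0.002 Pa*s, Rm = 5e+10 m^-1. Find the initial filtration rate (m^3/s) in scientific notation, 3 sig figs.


rate = A * dP / (mu * Rm)
rate = 1.7 * 346000 / (0.002 * 5e+10)
rate = 588200.0 / 1.000e+08
rate = 5.88e-03 m^3/s


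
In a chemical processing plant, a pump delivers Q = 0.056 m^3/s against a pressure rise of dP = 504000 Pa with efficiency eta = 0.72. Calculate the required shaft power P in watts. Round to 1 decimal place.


P = Q * dP / eta
P = 0.056 * 504000 / 0.72
P = 28224.0 / 0.72
P = 39200.0 W


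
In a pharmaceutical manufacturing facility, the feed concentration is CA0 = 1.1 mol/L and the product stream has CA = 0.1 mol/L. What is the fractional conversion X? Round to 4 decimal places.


X = (CA0 - CA) / CA0
X = (1.1 - 0.1) / 1.1
X = 1.0 / 1.1
X = 0.9091


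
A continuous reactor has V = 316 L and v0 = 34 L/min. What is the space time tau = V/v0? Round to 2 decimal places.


tau = V / v0
tau = 316 / 34
tau = 9.29 min


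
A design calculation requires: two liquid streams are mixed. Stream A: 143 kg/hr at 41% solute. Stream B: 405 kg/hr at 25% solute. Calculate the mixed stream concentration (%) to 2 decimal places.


Mass balance on solute: F1*x1 + F2*x2 = F3*x3
F3 = F1 + F2 = 143 + 405 = 548 kg/hr
x3 = (F1*x1 + F2*x2)/F3
x3 = (143*0.41 + 405*0.25) / 548
x3 = 29.18%


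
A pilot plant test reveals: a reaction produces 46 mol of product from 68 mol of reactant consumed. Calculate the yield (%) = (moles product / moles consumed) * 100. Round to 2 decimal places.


Yield = (moles product / moles consumed) * 100%
Yield = (46 / 68) * 100
Yield = 0.6765 * 100
Yield = 67.65%


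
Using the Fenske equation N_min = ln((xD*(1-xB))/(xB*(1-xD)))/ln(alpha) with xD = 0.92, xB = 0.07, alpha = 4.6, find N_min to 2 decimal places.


N_min = ln((xD*(1-xB))/(xB*(1-xD))) / ln(alpha)
Numerator inside ln: 0.8556 / 0.0056 = 152.785714
ln(152.785714) = 5.029036
ln(alpha) = ln(4.6) = 1.526056
N_min = 5.029036 / 1.526056 = 3.30


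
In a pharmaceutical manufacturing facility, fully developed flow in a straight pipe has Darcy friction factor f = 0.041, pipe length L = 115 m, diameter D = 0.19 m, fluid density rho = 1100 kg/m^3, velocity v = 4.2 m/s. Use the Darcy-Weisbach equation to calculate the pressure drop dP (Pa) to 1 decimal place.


dP = f * (L/D) * (rho*v^2/2)
dP = 0.041 * (115/0.19) * (1100*4.2^2/2)
L/D = 605.26315789
rho*v^2/2 = 1100*17.64/2 = 9702.0
dP = 0.041 * 605.26315789 * 9702.0
dP = 240762.8 Pa


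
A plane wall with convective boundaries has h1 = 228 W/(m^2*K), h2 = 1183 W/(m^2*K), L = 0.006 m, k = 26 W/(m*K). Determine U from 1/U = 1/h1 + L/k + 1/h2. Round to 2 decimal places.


1/U = 1/h1 + L/k + 1/h2
1/U = 1/228 + 0.006/26 + 1/1183
1/U = 0.0043859649 + 0.0002307692 + 0.0008453085
1/U = 0.0054620426
U = 183.08 W/(m^2*K)


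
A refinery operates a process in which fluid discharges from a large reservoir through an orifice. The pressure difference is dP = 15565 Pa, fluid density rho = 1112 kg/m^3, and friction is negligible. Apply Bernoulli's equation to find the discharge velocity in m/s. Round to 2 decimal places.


v = sqrt(2*dP/rho)
v = sqrt(2*15565/1112)
v = sqrt(27.994604)
v = 5.29 m/s


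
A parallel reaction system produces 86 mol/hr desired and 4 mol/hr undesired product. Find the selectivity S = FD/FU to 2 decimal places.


S = desired product rate / undesired product rate
S = 86 / 4
S = 21.50


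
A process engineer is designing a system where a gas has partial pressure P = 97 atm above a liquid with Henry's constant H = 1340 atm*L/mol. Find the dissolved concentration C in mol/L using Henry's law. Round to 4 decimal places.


C = P / H
C = 97 / 1340
C = 0.0724 mol/L


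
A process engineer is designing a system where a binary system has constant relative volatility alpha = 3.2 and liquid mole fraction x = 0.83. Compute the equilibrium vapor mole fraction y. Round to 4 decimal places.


y = alpha*x / (1 + (alpha-1)*x)
y = 3.2*0.83 / (1 + (3.2-1)*0.83)
y = 2.656 / (1 + 1.826)
y = 2.656 / 2.826
y = 0.9398


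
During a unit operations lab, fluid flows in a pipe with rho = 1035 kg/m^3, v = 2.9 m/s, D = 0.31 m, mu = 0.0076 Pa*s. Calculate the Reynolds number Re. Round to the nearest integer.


Re = rho * v * D / mu
Re = 1035 * 2.9 * 0.31 / 0.0076
Re = 930.465 / 0.0076
Re = 122430


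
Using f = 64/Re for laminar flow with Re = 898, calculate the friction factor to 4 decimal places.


f = 64 / Re
f = 64 / 898
f = 0.0713


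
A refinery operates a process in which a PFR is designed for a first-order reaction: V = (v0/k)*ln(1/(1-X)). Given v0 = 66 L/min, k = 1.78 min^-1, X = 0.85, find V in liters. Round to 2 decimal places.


V = (v0/k) * ln(1/(1-X))
V = (66/1.78) * ln(1/(1-0.85))
V = 37.078652 * ln(6.666667)
V = 37.078652 * 1.89712
V = 70.34 L


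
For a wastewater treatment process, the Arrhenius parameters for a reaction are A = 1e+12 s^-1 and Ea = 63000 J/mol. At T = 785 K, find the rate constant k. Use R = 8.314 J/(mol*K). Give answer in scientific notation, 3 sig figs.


k = A * exp(-Ea/(R*T))
k = 1e+12 * exp(-63000 / (8.314 * 785))
k = 1e+12 * exp(-9.652968)
k = 6.42e+07


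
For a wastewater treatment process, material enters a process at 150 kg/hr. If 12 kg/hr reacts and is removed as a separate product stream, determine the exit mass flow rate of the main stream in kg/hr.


Steady-state mass balance on the main outlet: F_out = F_in - F_removed
F_out = 150 - 12
F_out = 138 kg/hr


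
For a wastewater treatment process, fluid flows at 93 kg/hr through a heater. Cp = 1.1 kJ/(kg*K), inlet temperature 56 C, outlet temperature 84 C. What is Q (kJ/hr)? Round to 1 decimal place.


Q = m_dot * Cp * (T2 - T1)
Q = 93 * 1.1 * (84 - 56)
Q = 93 * 1.1 * 28
Q = 2864.4 kJ/hr


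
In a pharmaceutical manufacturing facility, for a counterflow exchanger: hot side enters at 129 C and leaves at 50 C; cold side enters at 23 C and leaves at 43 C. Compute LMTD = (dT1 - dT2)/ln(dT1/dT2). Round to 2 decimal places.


dT1 = Th_in - Tc_out = 129 - 43 = 86
dT2 = Th_out - Tc_in = 50 - 23 = 27
LMTD = (dT1 - dT2) / ln(dT1/dT2)
LMTD = (86 - 27) / ln(86/27)
LMTD = 50.93 K


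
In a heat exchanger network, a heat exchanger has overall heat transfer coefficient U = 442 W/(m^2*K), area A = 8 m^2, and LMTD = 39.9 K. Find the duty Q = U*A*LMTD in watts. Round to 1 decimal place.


Q = U * A * LMTD
Q = 442 * 8 * 39.9
Q = 141086.4 W


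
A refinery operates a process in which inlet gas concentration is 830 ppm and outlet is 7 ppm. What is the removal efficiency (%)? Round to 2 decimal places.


Efficiency = (G_in - G_out) / G_in * 100%
Efficiency = (830 - 7) / 830 * 100
Efficiency = 823 / 830 * 100
Efficiency = 99.16%


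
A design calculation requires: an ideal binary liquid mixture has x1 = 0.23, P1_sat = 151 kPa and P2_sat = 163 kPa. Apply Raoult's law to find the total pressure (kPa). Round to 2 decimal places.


P = x1*P1_sat + x2*P2_sat
x2 = 1 - x1 = 1 - 0.23 = 0.77
P = 0.23*151 + 0.77*163
P = 34.73 + 125.51
P = 160.24 kPa


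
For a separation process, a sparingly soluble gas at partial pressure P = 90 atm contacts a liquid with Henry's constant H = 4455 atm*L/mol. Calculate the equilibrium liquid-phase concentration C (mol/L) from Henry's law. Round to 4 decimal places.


C = P / H
C = 90 / 4455
C = 0.0202 mol/L


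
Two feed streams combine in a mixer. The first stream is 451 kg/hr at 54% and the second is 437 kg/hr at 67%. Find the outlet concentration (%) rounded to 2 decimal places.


Mass balance on solute: F1*x1 + F2*x2 = F3*x3
F3 = F1 + F2 = 451 + 437 = 888 kg/hr
x3 = (F1*x1 + F2*x2)/F3
x3 = (451*0.54 + 437*0.67) / 888
x3 = 60.40%


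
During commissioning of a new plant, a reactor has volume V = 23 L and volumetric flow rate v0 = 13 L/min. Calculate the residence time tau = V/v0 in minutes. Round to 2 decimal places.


tau = V / v0
tau = 23 / 13
tau = 1.77 min


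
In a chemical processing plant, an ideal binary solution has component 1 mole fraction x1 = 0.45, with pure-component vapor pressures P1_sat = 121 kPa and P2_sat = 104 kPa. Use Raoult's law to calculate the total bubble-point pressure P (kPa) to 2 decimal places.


P = x1*P1_sat + x2*P2_sat
x2 = 1 - x1 = 1 - 0.45 = 0.55
P = 0.45*121 + 0.55*104
P = 54.45 + 57.2
P = 111.65 kPa


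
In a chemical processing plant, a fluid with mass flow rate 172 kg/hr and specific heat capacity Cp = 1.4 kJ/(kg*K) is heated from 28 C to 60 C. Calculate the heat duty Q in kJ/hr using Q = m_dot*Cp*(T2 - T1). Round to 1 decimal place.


Q = m_dot * Cp * (T2 - T1)
Q = 172 * 1.4 * (60 - 28)
Q = 172 * 1.4 * 32
Q = 7705.6 kJ/hr


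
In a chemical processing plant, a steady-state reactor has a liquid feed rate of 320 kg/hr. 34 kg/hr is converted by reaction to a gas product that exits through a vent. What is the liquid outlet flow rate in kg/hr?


Steady-state mass balance on the main outlet: F_out = F_in - F_removed
F_out = 320 - 34
F_out = 286 kg/hr


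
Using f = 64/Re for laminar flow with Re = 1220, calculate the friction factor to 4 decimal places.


f = 64 / Re
f = 64 / 1220
f = 0.0525


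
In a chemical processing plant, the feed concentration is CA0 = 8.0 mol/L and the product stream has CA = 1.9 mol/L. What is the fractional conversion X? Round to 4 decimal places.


X = (CA0 - CA) / CA0
X = (8.0 - 1.9) / 8.0
X = 6.1 / 8.0
X = 0.7625


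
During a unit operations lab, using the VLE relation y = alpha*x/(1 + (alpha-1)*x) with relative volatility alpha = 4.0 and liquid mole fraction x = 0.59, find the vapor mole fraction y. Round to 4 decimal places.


y = alpha*x / (1 + (alpha-1)*x)
y = 4.0*0.59 / (1 + (4.0-1)*0.59)
y = 2.36 / (1 + 1.77)
y = 2.36 / 2.77
y = 0.8520


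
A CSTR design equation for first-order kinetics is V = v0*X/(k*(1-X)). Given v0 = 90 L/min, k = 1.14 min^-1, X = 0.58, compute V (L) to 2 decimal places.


V = v0 * X / (k * (1 - X))
V = 90 * 0.58 / (1.14 * (1 - 0.58))
V = 52.2 / (1.14 * 0.42)
V = 52.2 / 0.4788
V = 109.02 L


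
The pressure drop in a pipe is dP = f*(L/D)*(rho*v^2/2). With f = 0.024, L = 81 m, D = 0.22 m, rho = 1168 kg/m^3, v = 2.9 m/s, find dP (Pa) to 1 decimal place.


dP = f * (L/D) * (rho*v^2/2)
dP = 0.024 * (81/0.22) * (1168*2.9^2/2)
L/D = 368.18181818
rho*v^2/2 = 1168*8.41/2 = 4911.44
dP = 0.024 * 368.18181818 * 4911.44
dP = 43399.3 Pa


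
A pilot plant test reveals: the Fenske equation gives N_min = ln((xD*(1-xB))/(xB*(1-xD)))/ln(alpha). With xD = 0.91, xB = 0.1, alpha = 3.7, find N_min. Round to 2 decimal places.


N_min = ln((xD*(1-xB))/(xB*(1-xD))) / ln(alpha)
Numerator inside ln: 0.819 / 0.009 = 91.0
ln(91.0) = 4.51086
ln(alpha) = ln(3.7) = 1.308333
N_min = 4.51086 / 1.308333 = 3.45


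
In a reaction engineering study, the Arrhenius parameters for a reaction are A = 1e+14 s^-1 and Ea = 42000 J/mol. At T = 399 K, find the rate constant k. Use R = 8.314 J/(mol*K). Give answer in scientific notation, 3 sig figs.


k = A * exp(-Ea/(R*T))
k = 1e+14 * exp(-42000 / (8.314 * 399))
k = 1e+14 * exp(-12.660952)
k = 3.17e+08


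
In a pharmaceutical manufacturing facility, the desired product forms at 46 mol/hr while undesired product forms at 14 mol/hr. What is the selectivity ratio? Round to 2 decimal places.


S = desired product rate / undesired product rate
S = 46 / 14
S = 3.29


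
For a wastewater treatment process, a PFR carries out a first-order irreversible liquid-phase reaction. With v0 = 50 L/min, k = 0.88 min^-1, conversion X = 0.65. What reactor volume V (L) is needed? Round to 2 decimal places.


V = (v0/k) * ln(1/(1-X))
V = (50/0.88) * ln(1/(1-0.65))
V = 56.818182 * ln(2.857143)
V = 56.818182 * 1.049822
V = 59.65 L


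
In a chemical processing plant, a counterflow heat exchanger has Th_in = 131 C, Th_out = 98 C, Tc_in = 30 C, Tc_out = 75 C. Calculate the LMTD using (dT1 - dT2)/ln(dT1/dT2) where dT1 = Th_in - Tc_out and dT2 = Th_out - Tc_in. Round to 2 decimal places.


dT1 = Th_in - Tc_out = 131 - 75 = 56
dT2 = Th_out - Tc_in = 98 - 30 = 68
LMTD = (dT1 - dT2) / ln(dT1/dT2)
LMTD = (56 - 68) / ln(56/68)
LMTD = 61.81 K


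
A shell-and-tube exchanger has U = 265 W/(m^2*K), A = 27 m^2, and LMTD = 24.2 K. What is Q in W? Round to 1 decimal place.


Q = U * A * LMTD
Q = 265 * 27 * 24.2
Q = 173151.0 W


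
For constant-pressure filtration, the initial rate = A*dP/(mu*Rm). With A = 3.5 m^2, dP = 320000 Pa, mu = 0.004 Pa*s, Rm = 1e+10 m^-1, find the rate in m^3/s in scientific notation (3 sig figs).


rate = A * dP / (mu * Rm)
rate = 3.5 * 320000 / (0.004 * 1e+10)
rate = 1120000.0 / 4.000e+07
rate = 2.80e-02 m^3/s


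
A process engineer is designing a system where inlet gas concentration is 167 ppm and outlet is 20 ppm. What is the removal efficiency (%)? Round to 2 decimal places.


Efficiency = (G_in - G_out) / G_in * 100%
Efficiency = (167 - 20) / 167 * 100
Efficiency = 147 / 167 * 100
Efficiency = 88.02%


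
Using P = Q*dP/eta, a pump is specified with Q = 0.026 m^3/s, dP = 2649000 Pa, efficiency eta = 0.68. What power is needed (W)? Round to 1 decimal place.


P = Q * dP / eta
P = 0.026 * 2649000 / 0.68
P = 68874.0 / 0.68
P = 101285.3 W


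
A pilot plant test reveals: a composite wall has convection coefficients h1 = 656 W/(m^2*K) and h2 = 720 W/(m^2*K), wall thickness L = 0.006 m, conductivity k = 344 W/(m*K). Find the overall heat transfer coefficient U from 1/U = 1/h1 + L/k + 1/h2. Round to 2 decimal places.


1/U = 1/h1 + L/k + 1/h2
1/U = 1/656 + 0.006/344 + 1/720
1/U = 0.0015243902 + 1.74419e-05 + 0.0013888889
1/U = 0.002930721
U = 341.21 W/(m^2*K)


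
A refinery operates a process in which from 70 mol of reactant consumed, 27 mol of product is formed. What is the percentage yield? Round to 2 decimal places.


Yield = (moles product / moles consumed) * 100%
Yield = (27 / 70) * 100
Yield = 0.3857 * 100
Yield = 38.57%


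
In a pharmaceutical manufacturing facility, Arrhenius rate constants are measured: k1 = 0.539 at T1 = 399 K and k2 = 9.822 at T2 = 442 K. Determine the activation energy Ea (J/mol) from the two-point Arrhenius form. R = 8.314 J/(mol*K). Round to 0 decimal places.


Ea = R * ln(k2/k1) / (1/T1 - 1/T2)
ln(k2/k1) = ln(9.822/0.539) = 2.9026645
1/T1 - 1/T2 = 1/399 - 1/442 = 0.000243822225
Ea = 8.314 * 2.9026645 / 0.000243822225
Ea = 98977 J/mol


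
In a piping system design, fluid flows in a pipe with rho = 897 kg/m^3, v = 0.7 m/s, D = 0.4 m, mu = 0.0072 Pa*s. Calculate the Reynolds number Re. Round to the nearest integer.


Re = rho * v * D / mu
Re = 897 * 0.7 * 0.4 / 0.0072
Re = 251.16 / 0.0072
Re = 34883


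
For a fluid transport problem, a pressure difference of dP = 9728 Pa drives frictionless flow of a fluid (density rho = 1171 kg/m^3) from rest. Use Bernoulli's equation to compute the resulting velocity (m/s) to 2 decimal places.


v = sqrt(2*dP/rho)
v = sqrt(2*9728/1171)
v = sqrt(16.614859)
v = 4.08 m/s


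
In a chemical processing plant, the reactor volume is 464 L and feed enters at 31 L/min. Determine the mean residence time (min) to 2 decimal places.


tau = V / v0
tau = 464 / 31
tau = 14.97 min


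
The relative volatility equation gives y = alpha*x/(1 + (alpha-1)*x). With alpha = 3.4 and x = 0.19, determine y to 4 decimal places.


y = alpha*x / (1 + (alpha-1)*x)
y = 3.4*0.19 / (1 + (3.4-1)*0.19)
y = 0.646 / (1 + 0.456)
y = 0.646 / 1.456
y = 0.4437


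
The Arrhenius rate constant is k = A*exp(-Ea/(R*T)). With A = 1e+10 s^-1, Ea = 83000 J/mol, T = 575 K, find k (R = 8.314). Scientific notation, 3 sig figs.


k = A * exp(-Ea/(R*T))
k = 1e+10 * exp(-83000 / (8.314 * 575))
k = 1e+10 * exp(-17.362019)
k = 2.88e+02


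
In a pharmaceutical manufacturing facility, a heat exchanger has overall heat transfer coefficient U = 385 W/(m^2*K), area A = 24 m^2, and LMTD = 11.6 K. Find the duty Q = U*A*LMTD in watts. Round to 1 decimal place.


Q = U * A * LMTD
Q = 385 * 24 * 11.6
Q = 107184.0 W


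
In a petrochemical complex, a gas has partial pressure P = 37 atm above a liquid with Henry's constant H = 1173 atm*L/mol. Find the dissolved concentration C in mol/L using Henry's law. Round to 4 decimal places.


C = P / H
C = 37 / 1173
C = 0.0315 mol/L


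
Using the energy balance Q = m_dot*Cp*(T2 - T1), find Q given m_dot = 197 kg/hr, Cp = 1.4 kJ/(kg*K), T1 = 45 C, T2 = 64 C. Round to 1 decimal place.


Q = m_dot * Cp * (T2 - T1)
Q = 197 * 1.4 * (64 - 45)
Q = 197 * 1.4 * 19
Q = 5240.2 kJ/hr


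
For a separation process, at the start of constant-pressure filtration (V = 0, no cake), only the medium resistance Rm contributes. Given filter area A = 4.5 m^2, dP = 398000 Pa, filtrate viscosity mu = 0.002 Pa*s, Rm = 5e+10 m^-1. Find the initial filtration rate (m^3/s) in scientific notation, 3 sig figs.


rate = A * dP / (mu * Rm)
rate = 4.5 * 398000 / (0.002 * 5e+10)
rate = 1791000.0 / 1.000e+08
rate = 1.79e-02 m^3/s


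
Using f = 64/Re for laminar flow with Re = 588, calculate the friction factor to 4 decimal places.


f = 64 / Re
f = 64 / 588
f = 0.1088


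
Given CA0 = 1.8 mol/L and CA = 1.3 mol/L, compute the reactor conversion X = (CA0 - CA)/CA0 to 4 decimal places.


X = (CA0 - CA) / CA0
X = (1.8 - 1.3) / 1.8
X = 0.5 / 1.8
X = 0.2778


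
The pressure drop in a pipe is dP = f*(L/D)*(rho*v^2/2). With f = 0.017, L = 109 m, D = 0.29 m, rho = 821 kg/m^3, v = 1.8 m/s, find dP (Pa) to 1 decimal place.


dP = f * (L/D) * (rho*v^2/2)
dP = 0.017 * (109/0.29) * (821*1.8^2/2)
L/D = 375.86206897
rho*v^2/2 = 821*3.24/2 = 1330.02
dP = 0.017 * 375.86206897 * 1330.02
dP = 8498.4 Pa


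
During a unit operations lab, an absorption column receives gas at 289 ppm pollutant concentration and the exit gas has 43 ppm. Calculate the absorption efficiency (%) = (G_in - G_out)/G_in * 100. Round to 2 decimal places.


Efficiency = (G_in - G_out) / G_in * 100%
Efficiency = (289 - 43) / 289 * 100
Efficiency = 246 / 289 * 100
Efficiency = 85.12%


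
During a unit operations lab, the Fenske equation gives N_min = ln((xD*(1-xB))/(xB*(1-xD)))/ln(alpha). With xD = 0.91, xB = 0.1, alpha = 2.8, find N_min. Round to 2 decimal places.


N_min = ln((xD*(1-xB))/(xB*(1-xD))) / ln(alpha)
Numerator inside ln: 0.819 / 0.009 = 91.0
ln(91.0) = 4.51086
ln(alpha) = ln(2.8) = 1.029619
N_min = 4.51086 / 1.029619 = 4.38


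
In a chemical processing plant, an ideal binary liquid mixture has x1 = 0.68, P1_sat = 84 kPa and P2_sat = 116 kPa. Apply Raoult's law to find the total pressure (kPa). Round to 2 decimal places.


P = x1*P1_sat + x2*P2_sat
x2 = 1 - x1 = 1 - 0.68 = 0.32
P = 0.68*84 + 0.32*116
P = 57.12 + 37.12
P = 94.24 kPa


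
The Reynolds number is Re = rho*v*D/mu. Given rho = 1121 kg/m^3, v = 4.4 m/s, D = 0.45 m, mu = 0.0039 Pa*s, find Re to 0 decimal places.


Re = rho * v * D / mu
Re = 1121 * 4.4 * 0.45 / 0.0039
Re = 2219.58 / 0.0039
Re = 569123


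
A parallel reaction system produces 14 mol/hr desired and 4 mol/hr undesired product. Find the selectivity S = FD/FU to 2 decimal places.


S = desired product rate / undesired product rate
S = 14 / 4
S = 3.50


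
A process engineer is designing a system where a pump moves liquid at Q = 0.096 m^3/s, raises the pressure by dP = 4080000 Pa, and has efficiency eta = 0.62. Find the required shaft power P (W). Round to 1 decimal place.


P = Q * dP / eta
P = 0.096 * 4080000 / 0.62
P = 391680.0 / 0.62
P = 631741.9 W


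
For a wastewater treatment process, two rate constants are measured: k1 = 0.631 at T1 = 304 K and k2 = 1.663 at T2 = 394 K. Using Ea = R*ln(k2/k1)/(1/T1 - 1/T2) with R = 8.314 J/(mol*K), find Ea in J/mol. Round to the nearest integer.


Ea = R * ln(k2/k1) / (1/T1 - 1/T2)
ln(k2/k1) = ln(1.663/0.631) = 0.9690726
1/T1 - 1/T2 = 1/304 - 1/394 = 0.000751402618
Ea = 8.314 * 0.9690726 / 0.000751402618
Ea = 10722 J/mol


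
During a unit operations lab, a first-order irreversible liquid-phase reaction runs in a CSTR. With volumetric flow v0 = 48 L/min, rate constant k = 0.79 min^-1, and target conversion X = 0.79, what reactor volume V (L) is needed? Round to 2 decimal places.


V = v0 * X / (k * (1 - X))
V = 48 * 0.79 / (0.79 * (1 - 0.79))
V = 37.92 / (0.79 * 0.21)
V = 37.92 / 0.1659
V = 228.57 L
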